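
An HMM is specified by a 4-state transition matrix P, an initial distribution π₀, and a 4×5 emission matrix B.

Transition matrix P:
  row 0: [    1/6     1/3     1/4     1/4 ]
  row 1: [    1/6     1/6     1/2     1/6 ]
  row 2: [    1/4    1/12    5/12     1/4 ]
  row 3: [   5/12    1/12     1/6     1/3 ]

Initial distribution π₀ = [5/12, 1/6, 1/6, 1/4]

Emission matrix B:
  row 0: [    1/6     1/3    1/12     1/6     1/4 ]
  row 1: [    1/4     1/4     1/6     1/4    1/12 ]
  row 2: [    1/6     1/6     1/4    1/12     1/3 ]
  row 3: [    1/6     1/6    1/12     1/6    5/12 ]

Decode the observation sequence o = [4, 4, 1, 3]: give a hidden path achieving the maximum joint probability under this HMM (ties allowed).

path = [3, 3, 0, 1]

t=0: δ = [1.042e-01, 1.389e-02, 5.556e-02, 1.042e-01]  (obs o_0=4)
t=1: δ = [1.085e-02, 2.894e-03, 8.681e-03, 1.447e-02]  ψ = [3, 0, 0, 3]  (obs o_1=4)
t=2: δ = [2.009e-03, 9.042e-04, 6.028e-04, 8.038e-04]  ψ = [3, 0, 2, 3]  (obs o_2=1)
t=3: δ = [5.582e-05, 1.674e-04, 4.186e-05, 8.372e-05]  ψ = [0, 0, 0, 0]  (obs o_3=3)
backtrack: best end state = 1; path = [3, 3, 0, 1]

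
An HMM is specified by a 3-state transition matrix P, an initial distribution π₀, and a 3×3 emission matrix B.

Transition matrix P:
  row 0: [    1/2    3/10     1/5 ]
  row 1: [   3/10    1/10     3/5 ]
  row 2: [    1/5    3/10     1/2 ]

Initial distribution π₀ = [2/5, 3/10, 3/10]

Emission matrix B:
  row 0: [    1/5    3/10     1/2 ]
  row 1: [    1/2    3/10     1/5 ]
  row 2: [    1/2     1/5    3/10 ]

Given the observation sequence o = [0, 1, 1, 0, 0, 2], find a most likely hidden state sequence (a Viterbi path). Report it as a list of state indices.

path = [1, 2, 1, 2, 2, 2]

t=0: δ = [8.000e-02, 1.500e-01, 1.500e-01]  (obs o_0=0)
t=1: δ = [1.350e-02, 1.350e-02, 1.800e-02]  ψ = [1, 2, 1]  (obs o_1=1)
t=2: δ = [2.025e-03, 1.620e-03, 1.800e-03]  ψ = [0, 2, 2]  (obs o_2=1)
t=3: δ = [2.025e-04, 3.037e-04, 4.860e-04]  ψ = [0, 0, 1]  (obs o_3=0)
t=4: δ = [2.025e-05, 7.290e-05, 1.215e-04]  ψ = [0, 2, 2]  (obs o_4=0)
t=5: δ = [1.215e-05, 7.290e-06, 1.822e-05]  ψ = [2, 2, 2]  (obs o_5=2)
backtrack: best end state = 2; path = [1, 2, 1, 2, 2, 2]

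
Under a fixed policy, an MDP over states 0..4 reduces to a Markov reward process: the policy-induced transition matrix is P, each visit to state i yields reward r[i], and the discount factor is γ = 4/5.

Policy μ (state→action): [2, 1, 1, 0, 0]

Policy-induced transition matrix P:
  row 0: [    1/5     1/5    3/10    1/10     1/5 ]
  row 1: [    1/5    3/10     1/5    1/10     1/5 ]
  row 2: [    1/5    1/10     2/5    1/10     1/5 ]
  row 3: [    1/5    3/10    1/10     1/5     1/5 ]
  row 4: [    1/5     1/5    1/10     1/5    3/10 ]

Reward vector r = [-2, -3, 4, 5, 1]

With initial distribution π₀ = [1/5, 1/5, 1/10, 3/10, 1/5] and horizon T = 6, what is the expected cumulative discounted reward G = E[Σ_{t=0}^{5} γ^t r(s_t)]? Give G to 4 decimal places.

t=0: π = [0.2000, 0.2000, 0.1000, 0.3000, 0.2000], E[r] = 1.1000, γ^t·E[r] = 1.100000, running G = 1.100000
t=1: π = [0.2000, 0.2400, 0.1900, 0.1500, 0.2200], E[r] = 0.6100, γ^t·E[r] = 0.488000, running G = 1.588000
t=2: π = [0.2000, 0.2200, 0.2210, 0.1370, 0.2220], E[r] = 0.7310, γ^t·E[r] = 0.467840, running G = 2.055840
t=3: π = [0.2000, 0.2136, 0.2283, 0.1359, 0.2222], E[r] = 0.7741, γ^t·E[r] = 0.396339, running G = 2.452179
t=4: π = [0.2000, 0.2121, 0.2299, 0.1358, 0.2222], E[r] = 0.7843, γ^t·E[r] = 0.321253, running G = 2.773433
t=5: π = [0.2000, 0.2118, 0.2302, 0.1358, 0.2222], E[r] = 0.7865, γ^t·E[r] = 0.257714, running G = 3.031147

G = 3.0311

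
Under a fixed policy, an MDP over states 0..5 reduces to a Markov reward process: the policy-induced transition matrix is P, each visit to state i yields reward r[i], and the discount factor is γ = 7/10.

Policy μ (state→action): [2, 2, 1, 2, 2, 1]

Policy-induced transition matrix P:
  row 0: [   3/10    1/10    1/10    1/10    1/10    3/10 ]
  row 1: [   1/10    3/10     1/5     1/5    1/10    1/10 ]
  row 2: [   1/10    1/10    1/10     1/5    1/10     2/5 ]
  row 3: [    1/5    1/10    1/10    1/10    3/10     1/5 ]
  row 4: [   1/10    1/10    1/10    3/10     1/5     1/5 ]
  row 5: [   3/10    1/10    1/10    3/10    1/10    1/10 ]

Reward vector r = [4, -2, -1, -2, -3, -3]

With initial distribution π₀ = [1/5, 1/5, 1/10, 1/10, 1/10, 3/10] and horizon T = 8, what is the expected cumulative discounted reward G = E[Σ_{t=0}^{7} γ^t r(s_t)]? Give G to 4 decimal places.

G = -3.2605

t=0: π = [0.2000, 0.2000, 0.1000, 0.1000, 0.1000, 0.3000], E[r] = -1.1000, γ^t·E[r] = -1.100000, running G = -1.100000
t=1: π = [0.2100, 0.1400, 0.1200, 0.2100, 0.1300, 0.1900], E[r] = -0.9400, γ^t·E[r] = -0.658000, running G = -1.758000
t=2: π = [0.2010, 0.1280, 0.1140, 0.1900, 0.1550, 0.2120], E[r] = -1.0470, γ^t·E[r] = -0.513030, running G = -2.271030
t=3: π = [0.2016, 0.1256, 0.1128, 0.1976, 0.1535, 0.2089], E[r] = -1.0400, γ^t·E[r] = -0.356720, running G = -2.627750
t=4: π = [0.2019, 0.1251, 0.1126, 0.1963, 0.1549, 0.2093], E[r] = -1.0404, γ^t·E[r] = -0.249805, running G = -2.877555
t=5: π = [0.2019, 0.1250, 0.1125, 0.1966, 0.1548, 0.2093], E[r] = -1.0404, γ^t·E[r] = -0.174852, running G = -3.052406
t=6: π = [0.2019, 0.1250, 0.1125, 0.1966, 0.1548, 0.2093], E[r] = -1.0403, γ^t·E[r] = -0.122385, running G = -3.174791
t=7: π = [0.2019, 0.1250, 0.1125, 0.1966, 0.1548, 0.2093], E[r] = -1.0402, γ^t·E[r] = -0.085669, running G = -3.260460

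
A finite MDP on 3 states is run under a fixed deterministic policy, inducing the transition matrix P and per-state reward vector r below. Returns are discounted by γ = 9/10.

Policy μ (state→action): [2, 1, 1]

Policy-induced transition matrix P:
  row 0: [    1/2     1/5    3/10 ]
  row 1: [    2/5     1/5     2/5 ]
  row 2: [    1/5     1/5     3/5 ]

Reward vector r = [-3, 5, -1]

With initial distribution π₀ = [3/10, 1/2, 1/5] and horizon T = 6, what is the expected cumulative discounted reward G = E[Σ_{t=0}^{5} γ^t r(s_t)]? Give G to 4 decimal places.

G = -0.5062

t=0: π = [0.3000, 0.5000, 0.2000], E[r] = 1.4000, γ^t·E[r] = 1.400000, running G = 1.400000
t=1: π = [0.3900, 0.2000, 0.4100], E[r] = -0.5800, γ^t·E[r] = -0.522000, running G = 0.878000
t=2: π = [0.3570, 0.2000, 0.4430], E[r] = -0.5140, γ^t·E[r] = -0.416340, running G = 0.461660
t=3: π = [0.3471, 0.2000, 0.4529], E[r] = -0.4942, γ^t·E[r] = -0.360272, running G = 0.101388
t=4: π = [0.3441, 0.2000, 0.4559], E[r] = -0.4883, γ^t·E[r] = -0.320347, running G = -0.218959
t=5: π = [0.3432, 0.2000, 0.4568], E[r] = -0.4865, γ^t·E[r] = -0.287260, running G = -0.506220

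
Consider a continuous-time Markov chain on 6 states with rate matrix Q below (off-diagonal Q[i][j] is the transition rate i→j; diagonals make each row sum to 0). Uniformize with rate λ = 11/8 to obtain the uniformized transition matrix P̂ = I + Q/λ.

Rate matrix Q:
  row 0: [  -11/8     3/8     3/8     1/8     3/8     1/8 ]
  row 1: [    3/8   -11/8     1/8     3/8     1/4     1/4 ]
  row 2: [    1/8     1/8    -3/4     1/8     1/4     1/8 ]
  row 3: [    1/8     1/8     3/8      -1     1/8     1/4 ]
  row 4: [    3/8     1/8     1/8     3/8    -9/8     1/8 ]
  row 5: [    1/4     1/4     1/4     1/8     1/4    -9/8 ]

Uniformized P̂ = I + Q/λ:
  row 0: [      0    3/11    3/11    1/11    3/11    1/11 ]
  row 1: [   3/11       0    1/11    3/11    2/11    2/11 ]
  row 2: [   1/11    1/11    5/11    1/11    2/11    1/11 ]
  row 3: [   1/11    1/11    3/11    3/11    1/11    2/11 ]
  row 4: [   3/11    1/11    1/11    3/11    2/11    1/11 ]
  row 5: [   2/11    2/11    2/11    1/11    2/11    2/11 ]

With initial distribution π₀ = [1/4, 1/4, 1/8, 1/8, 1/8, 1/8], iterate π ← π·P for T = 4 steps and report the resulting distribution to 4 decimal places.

t=0: π = [0.2500, 0.2500, 0.1250, 0.1250, 0.1250, 0.1250]
t=1: π = [0.1477, 0.1250, 0.2159, 0.1818, 0.1932, 0.1364]
t=2: π = [0.1477, 0.1188, 0.2417, 0.1818, 0.1787, 0.1312]
t=3: π = [0.1435, 0.1189, 0.2507, 0.1781, 0.1787, 0.1302]
t=4: π = [0.1438, 0.1180, 0.2524, 0.1774, 0.1787, 0.1297]

π = [0.1438, 0.1180, 0.2524, 0.1774, 0.1787, 0.1297]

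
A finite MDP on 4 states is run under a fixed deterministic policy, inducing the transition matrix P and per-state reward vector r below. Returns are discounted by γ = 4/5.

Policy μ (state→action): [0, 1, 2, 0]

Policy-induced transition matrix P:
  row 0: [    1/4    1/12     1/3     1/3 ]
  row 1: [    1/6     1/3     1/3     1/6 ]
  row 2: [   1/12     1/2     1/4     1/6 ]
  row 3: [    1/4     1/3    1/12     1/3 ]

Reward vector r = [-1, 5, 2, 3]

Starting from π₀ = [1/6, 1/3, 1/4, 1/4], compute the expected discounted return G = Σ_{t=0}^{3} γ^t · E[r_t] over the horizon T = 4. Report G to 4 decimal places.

t=0: π = [0.1667, 0.3333, 0.2500, 0.2500], E[r] = 2.7500, γ^t·E[r] = 2.750000, running G = 2.750000
t=1: π = [0.1806, 0.3333, 0.2500, 0.2361], E[r] = 2.6944, γ^t·E[r] = 2.155556, running G = 4.905556
t=2: π = [0.1806, 0.3299, 0.2535, 0.2361], E[r] = 2.6840, γ^t·E[r] = 1.717778, running G = 6.623333
t=3: π = [0.1803, 0.3304, 0.2532, 0.2361], E[r] = 2.6866, γ^t·E[r] = 1.375556, running G = 7.998889

G = 7.9989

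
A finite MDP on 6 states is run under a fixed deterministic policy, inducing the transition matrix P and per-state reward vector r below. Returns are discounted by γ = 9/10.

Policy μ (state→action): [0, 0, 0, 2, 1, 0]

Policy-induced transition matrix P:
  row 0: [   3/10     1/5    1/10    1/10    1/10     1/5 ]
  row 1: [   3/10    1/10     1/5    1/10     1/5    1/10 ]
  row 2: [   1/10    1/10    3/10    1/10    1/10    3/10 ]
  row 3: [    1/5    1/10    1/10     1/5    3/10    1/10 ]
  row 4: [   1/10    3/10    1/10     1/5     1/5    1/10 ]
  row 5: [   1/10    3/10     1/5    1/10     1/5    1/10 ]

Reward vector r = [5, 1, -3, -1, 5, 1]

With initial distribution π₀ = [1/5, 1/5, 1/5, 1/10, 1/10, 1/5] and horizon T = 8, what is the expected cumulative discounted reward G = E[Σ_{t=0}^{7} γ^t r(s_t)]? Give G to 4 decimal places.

G = 8.3153

t=0: π = [0.2000, 0.2000, 0.2000, 0.1000, 0.1000, 0.2000], E[r] = 1.2000, γ^t·E[r] = 1.200000, running G = 1.200000
t=1: π = [0.1900, 0.1800, 0.1800, 0.1200, 0.1700, 0.1600], E[r] = 1.4800, γ^t·E[r] = 1.332000, running G = 2.532000
t=2: π = [0.1860, 0.1850, 0.1700, 0.1290, 0.1750, 0.1550], E[r] = 1.5060, γ^t·E[r] = 1.219860, running G = 3.751860
t=3: π = [0.1871, 0.1846, 0.1680, 0.1304, 0.1773, 0.1526], E[r] = 1.5248, γ^t·E[r] = 1.111579, running G = 4.863439
t=4: π = [0.1874, 0.1847, 0.1673, 0.1308, 0.1775, 0.1523], E[r] = 1.5288, γ^t·E[r] = 1.003059, running G = 5.866498
t=5: π = [0.1875, 0.1847, 0.1672, 0.1308, 0.1776, 0.1522], E[r] = 1.5301, γ^t·E[r] = 0.903495, running G = 6.769993
t=6: π = [0.1875, 0.1847, 0.1671, 0.1308, 0.1776, 0.1522], E[r] = 1.5304, γ^t·E[r] = 0.813306, running G = 7.583298
t=7: π = [0.1875, 0.1847, 0.1671, 0.1308, 0.1776, 0.1522], E[r] = 1.5305, γ^t·E[r] = 0.732012, running G = 8.315310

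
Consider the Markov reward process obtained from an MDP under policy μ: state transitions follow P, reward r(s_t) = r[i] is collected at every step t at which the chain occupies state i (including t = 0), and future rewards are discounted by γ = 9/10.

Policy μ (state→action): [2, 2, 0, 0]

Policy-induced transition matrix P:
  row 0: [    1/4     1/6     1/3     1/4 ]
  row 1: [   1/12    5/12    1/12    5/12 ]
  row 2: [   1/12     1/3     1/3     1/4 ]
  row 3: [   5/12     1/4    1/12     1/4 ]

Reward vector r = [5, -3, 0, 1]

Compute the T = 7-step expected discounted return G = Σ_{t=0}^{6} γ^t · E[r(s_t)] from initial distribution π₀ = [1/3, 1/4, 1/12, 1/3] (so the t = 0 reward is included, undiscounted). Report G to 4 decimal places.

t=0: π = [0.3333, 0.2500, 0.0833, 0.3333], E[r] = 1.2500, γ^t·E[r] = 1.250000, running G = 1.250000
t=1: π = [0.2500, 0.2708, 0.1875, 0.2917], E[r] = 0.7292, γ^t·E[r] = 0.656250, running G = 1.906250
t=2: π = [0.2222, 0.2899, 0.1927, 0.2951], E[r] = 0.5365, γ^t·E[r] = 0.434531, running G = 2.340781
t=3: π = [0.2188, 0.2959, 0.1871, 0.2983], E[r] = 0.5045, γ^t·E[r] = 0.367770, running G = 2.708551
t=4: π = [0.2192, 0.2967, 0.1848, 0.2993], E[r] = 0.5055, γ^t·E[r] = 0.331633, running G = 3.040184
t=5: π = [0.2196, 0.2966, 0.1843, 0.2994], E[r] = 0.5079, γ^t·E[r] = 0.299929, running G = 3.340113
t=6: π = [0.2198, 0.2965, 0.1843, 0.2994], E[r] = 0.5087, γ^t·E[r] = 0.270368, running G = 3.610481

G = 3.6105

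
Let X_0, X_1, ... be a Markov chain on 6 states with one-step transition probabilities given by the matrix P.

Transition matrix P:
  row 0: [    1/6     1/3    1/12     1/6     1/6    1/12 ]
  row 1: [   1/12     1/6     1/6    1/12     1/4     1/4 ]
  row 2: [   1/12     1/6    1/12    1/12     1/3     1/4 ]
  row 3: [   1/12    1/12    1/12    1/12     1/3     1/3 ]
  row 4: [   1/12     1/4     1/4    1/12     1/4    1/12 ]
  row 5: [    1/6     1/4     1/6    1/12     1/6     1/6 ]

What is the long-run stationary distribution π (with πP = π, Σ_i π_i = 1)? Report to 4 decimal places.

π = [0.1076, 0.2127, 0.1574, 0.0923, 0.2466, 0.1834]

Balance equations π_j = Σ_i π_i·P[i][j]:
  π_0 = 1/6·π_0 + 1/12·π_1 + 1/12·π_2 + 1/12·π_3 + 1/12·π_4 + 1/6·π_5
  π_1 = 1/3·π_0 + 1/6·π_1 + 1/6·π_2 + 1/12·π_3 + 1/4·π_4 + 1/4·π_5
  π_2 = 1/12·π_0 + 1/6·π_1 + 1/12·π_2 + 1/12·π_3 + 1/4·π_4 + 1/6·π_5
  π_3 = 1/6·π_0 + 1/12·π_1 + 1/12·π_2 + 1/12·π_3 + 1/12·π_4 + 1/12·π_5
  π_4 = 1/6·π_0 + 1/4·π_1 + 1/3·π_2 + 1/3·π_3 + 1/4·π_4 + 1/6·π_5
  normalize: π_0 + π_1 + π_2 + π_3 + π_4 + π_5 = 1
Solving the linear system gives exactly π = [28595/265801, 56545/265801, 41847/265801, 24533/265801, 65537/265801, 48744/265801].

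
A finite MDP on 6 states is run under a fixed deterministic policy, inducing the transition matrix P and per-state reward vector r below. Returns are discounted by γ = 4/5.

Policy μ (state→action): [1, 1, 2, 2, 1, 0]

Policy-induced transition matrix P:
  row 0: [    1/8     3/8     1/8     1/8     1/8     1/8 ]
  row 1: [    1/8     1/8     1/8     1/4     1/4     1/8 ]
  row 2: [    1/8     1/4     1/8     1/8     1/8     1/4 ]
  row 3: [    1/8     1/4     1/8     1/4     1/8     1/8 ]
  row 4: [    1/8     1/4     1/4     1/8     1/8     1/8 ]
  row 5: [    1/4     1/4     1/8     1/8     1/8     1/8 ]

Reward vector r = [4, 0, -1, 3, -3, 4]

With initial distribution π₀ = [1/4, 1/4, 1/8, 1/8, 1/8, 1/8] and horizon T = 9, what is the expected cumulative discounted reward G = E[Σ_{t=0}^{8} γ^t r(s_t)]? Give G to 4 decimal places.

G = 4.8918

t=0: π = [0.2500, 0.2500, 0.1250, 0.1250, 0.1250, 0.1250], E[r] = 1.3750, γ^t·E[r] = 1.375000, running G = 1.375000
t=1: π = [0.1406, 0.2500, 0.1406, 0.1719, 0.1563, 0.1406], E[r] = 1.0313, γ^t·E[r] = 0.825000, running G = 2.200000
t=2: π = [0.1426, 0.2363, 0.1445, 0.1777, 0.1563, 0.1426], E[r] = 1.0605, γ^t·E[r] = 0.678750, running G = 2.878750
t=3: π = [0.1428, 0.2383, 0.1445, 0.1768, 0.1545, 0.1431], E[r] = 1.0657, γ^t·E[r] = 0.545625, running G = 3.424375
t=4: π = [0.1429, 0.2381, 0.1443, 0.1769, 0.1548, 0.1431], E[r] = 1.0658, γ^t·E[r] = 0.436538, running G = 3.860913
t=5: π = [0.1429, 0.2381, 0.1443, 0.1769, 0.1548, 0.1430], E[r] = 1.0657, γ^t·E[r] = 0.349200, running G = 4.210113
t=6: π = [0.1429, 0.2381, 0.1443, 0.1769, 0.1548, 0.1430], E[r] = 1.0657, γ^t·E[r] = 0.279360, running G = 4.489473
t=7: π = [0.1429, 0.2381, 0.1443, 0.1769, 0.1548, 0.1430], E[r] = 1.0657, γ^t·E[r] = 0.223488, running G = 4.712961
t=8: π = [0.1429, 0.2381, 0.1443, 0.1769, 0.1548, 0.1430], E[r] = 1.0657, γ^t·E[r] = 0.178791, running G = 4.891752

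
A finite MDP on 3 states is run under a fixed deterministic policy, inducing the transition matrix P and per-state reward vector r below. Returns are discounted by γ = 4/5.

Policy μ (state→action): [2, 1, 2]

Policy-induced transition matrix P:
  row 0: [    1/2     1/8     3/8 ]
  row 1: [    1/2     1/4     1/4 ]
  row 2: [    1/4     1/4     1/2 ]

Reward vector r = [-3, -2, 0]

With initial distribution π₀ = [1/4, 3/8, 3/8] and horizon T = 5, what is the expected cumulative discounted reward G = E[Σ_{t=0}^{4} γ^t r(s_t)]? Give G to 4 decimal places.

t=0: π = [0.2500, 0.3750, 0.3750], E[r] = -1.5000, γ^t·E[r] = -1.500000, running G = -1.500000
t=1: π = [0.4063, 0.2188, 0.3750], E[r] = -1.6563, γ^t·E[r] = -1.325000, running G = -2.825000
t=2: π = [0.4063, 0.1992, 0.3945], E[r] = -1.6172, γ^t·E[r] = -1.035000, running G = -3.860000
t=3: π = [0.4014, 0.1992, 0.3994], E[r] = -1.6025, γ^t·E[r] = -0.820500, running G = -4.680500
t=4: π = [0.4001, 0.1998, 0.4000], E[r] = -1.6001, γ^t·E[r] = -0.655400, running G = -5.335900

G = -5.3359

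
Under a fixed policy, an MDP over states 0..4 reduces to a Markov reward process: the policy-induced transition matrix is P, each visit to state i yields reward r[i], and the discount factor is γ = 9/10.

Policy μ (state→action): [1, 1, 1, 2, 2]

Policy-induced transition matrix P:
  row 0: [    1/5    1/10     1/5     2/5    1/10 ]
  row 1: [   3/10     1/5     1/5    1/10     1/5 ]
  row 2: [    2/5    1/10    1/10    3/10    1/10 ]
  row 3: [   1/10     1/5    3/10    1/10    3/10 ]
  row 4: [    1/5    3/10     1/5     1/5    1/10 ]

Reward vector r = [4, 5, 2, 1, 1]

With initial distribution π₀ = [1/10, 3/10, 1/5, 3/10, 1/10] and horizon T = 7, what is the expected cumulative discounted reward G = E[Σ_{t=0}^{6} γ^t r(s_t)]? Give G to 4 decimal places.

t=0: π = [0.1000, 0.3000, 0.2000, 0.3000, 0.1000], E[r] = 2.7000, γ^t·E[r] = 2.700000, running G = 2.700000
t=1: π = [0.2400, 0.1800, 0.2100, 0.1800, 0.1900], E[r] = 2.6500, γ^t·E[r] = 2.385000, running G = 5.085000
t=2: π = [0.2420, 0.1740, 0.1970, 0.2330, 0.1540], E[r] = 2.6190, γ^t·E[r] = 2.121390, running G = 7.206390
t=3: π = [0.2335, 0.1715, 0.2036, 0.2274, 0.1640], E[r] = 2.5901, γ^t·E[r] = 1.888183, running G = 9.094573
t=4: π = [0.2351, 0.1727, 0.2024, 0.2272, 0.1626], E[r] = 2.5985, γ^t·E[r] = 1.704896, running G = 10.799468
t=5: π = [0.2350, 0.1725, 0.2025, 0.2273, 0.1627], E[r] = 2.5976, γ^t·E[r] = 1.533863, running G = 12.333332
t=6: π = [0.2350, 0.1725, 0.2025, 0.2273, 0.1627], E[r] = 2.5976, γ^t·E[r] = 1.380480, running G = 13.713811

G = 13.7138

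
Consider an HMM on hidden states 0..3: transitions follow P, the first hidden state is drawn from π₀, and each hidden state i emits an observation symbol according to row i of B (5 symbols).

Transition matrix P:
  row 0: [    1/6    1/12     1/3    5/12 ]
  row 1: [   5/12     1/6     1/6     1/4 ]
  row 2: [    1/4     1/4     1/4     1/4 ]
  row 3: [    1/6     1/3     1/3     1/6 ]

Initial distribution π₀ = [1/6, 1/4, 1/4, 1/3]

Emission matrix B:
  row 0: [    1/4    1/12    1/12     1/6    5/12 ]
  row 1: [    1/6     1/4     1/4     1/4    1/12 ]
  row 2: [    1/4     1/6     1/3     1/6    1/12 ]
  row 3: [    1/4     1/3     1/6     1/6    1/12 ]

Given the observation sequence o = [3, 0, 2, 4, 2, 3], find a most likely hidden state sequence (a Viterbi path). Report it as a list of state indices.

t=0: δ = [2.778e-02, 6.250e-02, 4.167e-02, 5.556e-02]  (obs o_0=3)
t=1: δ = [6.510e-03, 3.086e-03, 4.630e-03, 3.906e-03]  ψ = [1, 3, 3, 1]  (obs o_1=0)
t=2: δ = [1.072e-04, 3.255e-04, 7.234e-04, 4.521e-04]  ψ = [1, 3, 0, 0]  (obs o_2=2)
t=3: δ = [7.535e-05, 1.507e-05, 1.507e-05, 1.507e-05]  ψ = [2, 2, 2, 2]  (obs o_3=4)
t=4: δ = [1.047e-06, 1.570e-06, 8.372e-06, 5.233e-06]  ψ = [0, 0, 0, 0]  (obs o_4=2)
t=5: δ = [3.489e-07, 5.233e-07, 3.489e-07, 3.489e-07]  ψ = [2, 2, 2, 2]  (obs o_5=3)
backtrack: best end state = 1; path = [1, 0, 2, 0, 2, 1]

path = [1, 0, 2, 0, 2, 1]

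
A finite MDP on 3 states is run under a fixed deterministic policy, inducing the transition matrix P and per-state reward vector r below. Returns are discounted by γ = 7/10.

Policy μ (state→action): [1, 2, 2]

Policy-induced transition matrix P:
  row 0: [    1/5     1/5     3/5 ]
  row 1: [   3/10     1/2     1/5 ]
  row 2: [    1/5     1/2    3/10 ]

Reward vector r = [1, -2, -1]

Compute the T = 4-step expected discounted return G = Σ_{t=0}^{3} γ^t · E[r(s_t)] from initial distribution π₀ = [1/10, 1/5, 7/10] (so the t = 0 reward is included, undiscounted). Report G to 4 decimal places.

G = -2.5037

t=0: π = [0.1000, 0.2000, 0.7000], E[r] = -1.0000, γ^t·E[r] = -1.000000, running G = -1.000000
t=1: π = [0.2200, 0.4700, 0.3100], E[r] = -1.0300, γ^t·E[r] = -0.721000, running G = -1.721000
t=2: π = [0.2470, 0.4340, 0.3190], E[r] = -0.9400, γ^t·E[r] = -0.460600, running G = -2.181600
t=3: π = [0.2434, 0.4259, 0.3307], E[r] = -0.9391, γ^t·E[r] = -0.322111, running G = -2.503711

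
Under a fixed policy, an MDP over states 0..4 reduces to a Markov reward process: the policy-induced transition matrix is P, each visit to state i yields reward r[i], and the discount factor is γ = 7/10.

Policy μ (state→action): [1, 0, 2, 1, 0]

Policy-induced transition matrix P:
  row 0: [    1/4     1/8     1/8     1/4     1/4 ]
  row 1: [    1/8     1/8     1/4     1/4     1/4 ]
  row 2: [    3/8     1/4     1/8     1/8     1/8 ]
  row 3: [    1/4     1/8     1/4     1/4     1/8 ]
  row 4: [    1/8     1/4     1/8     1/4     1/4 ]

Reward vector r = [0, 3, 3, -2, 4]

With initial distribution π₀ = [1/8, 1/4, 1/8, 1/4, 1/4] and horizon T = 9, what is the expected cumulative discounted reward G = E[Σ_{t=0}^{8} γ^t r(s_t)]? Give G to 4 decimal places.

G = 4.6937

t=0: π = [0.1250, 0.2500, 0.1250, 0.2500, 0.2500], E[r] = 1.6250, γ^t·E[r] = 1.625000, running G = 1.625000
t=1: π = [0.2031, 0.1719, 0.1875, 0.2344, 0.2031], E[r] = 1.4219, γ^t·E[r] = 0.995313, running G = 2.620313
t=2: π = [0.2266, 0.1738, 0.1758, 0.2266, 0.1973], E[r] = 1.3848, γ^t·E[r] = 0.678535, running G = 3.298848
t=3: π = [0.2256, 0.1716, 0.1750, 0.2280, 0.1997], E[r] = 1.3828, γ^t·E[r] = 0.474305, running G = 3.773152
t=4: π = [0.2255, 0.1718, 0.1750, 0.2281, 0.1996], E[r] = 1.3826, γ^t·E[r] = 0.331969, running G = 4.105122
t=5: π = [0.2254, 0.1718, 0.1750, 0.2281, 0.1996], E[r] = 1.3827, γ^t·E[r] = 0.232382, running G = 4.337504
t=6: π = [0.2254, 0.1718, 0.1750, 0.2281, 0.1996], E[r] = 1.3826, γ^t·E[r] = 0.162667, running G = 4.500171
t=7: π = [0.2254, 0.1718, 0.1750, 0.2281, 0.1996], E[r] = 1.3826, γ^t·E[r] = 0.113867, running G = 4.614038
t=8: π = [0.2254, 0.1718, 0.1750, 0.2281, 0.1996], E[r] = 1.3826, γ^t·E[r] = 0.079707, running G = 4.693745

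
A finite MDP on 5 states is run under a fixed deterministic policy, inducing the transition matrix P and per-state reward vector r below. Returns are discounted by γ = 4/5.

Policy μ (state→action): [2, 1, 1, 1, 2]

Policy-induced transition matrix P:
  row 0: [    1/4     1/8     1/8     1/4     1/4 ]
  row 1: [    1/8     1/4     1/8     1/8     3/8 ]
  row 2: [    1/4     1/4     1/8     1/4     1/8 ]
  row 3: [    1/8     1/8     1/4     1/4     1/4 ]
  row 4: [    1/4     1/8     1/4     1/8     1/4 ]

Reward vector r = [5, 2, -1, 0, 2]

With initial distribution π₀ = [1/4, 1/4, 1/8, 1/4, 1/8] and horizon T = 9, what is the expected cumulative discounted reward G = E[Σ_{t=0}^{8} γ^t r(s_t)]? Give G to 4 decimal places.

t=0: π = [0.2500, 0.2500, 0.1250, 0.2500, 0.1250], E[r] = 1.8750, γ^t·E[r] = 1.875000, running G = 1.875000
t=1: π = [0.1875, 0.1719, 0.1719, 0.2031, 0.2656], E[r] = 1.6406, γ^t·E[r] = 1.312500, running G = 3.187500
t=2: π = [0.2031, 0.1680, 0.1836, 0.1953, 0.2500], E[r] = 1.6680, γ^t·E[r] = 1.067500, running G = 4.255000
t=3: π = [0.2046, 0.1689, 0.1807, 0.1978, 0.2480], E[r] = 1.6763, γ^t·E[r] = 0.858250, running G = 5.113250
t=4: π = [0.2042, 0.1687, 0.1807, 0.1979, 0.2485], E[r] = 1.6746, γ^t·E[r] = 0.685900, running G = 5.799150
t=5: π = [0.2042, 0.1687, 0.1808, 0.1978, 0.2485], E[r] = 1.6744, γ^t·E[r] = 0.548680, running G = 6.347830
t=6: π = [0.2042, 0.1687, 0.1808, 0.1979, 0.2485], E[r] = 1.6745, γ^t·E[r] = 0.438952, running G = 6.786782
t=7: π = [0.2042, 0.1687, 0.1808, 0.1979, 0.2485], E[r] = 1.6745, γ^t·E[r] = 0.351161, running G = 7.137943
t=8: π = [0.2042, 0.1687, 0.1808, 0.1979, 0.2485], E[r] = 1.6745, γ^t·E[r] = 0.280928, running G = 7.418871

G = 7.4189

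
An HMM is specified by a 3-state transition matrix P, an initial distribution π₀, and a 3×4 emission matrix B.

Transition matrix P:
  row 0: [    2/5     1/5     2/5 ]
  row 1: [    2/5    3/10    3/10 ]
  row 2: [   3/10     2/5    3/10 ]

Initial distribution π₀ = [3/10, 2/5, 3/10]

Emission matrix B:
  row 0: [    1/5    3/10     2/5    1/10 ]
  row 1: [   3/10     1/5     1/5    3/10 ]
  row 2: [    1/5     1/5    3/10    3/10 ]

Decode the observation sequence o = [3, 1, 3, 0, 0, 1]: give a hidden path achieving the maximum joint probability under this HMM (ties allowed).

t=0: δ = [3.000e-02, 1.200e-01, 9.000e-02]  (obs o_0=3)
t=1: δ = [1.440e-02, 7.200e-03, 7.200e-03]  ψ = [1, 1, 1]  (obs o_1=1)
t=2: δ = [5.760e-04, 8.640e-04, 1.728e-03]  ψ = [0, 0, 0]  (obs o_2=3)
t=3: δ = [1.037e-04, 2.074e-04, 1.037e-04]  ψ = [2, 2, 2]  (obs o_3=0)
t=4: δ = [1.659e-05, 1.866e-05, 1.244e-05]  ψ = [1, 1, 1]  (obs o_4=0)
t=5: δ = [2.239e-06, 1.120e-06, 1.327e-06]  ψ = [1, 1, 0]  (obs o_5=1)
backtrack: best end state = 0; path = [1, 0, 2, 1, 1, 0]

path = [1, 0, 2, 1, 1, 0]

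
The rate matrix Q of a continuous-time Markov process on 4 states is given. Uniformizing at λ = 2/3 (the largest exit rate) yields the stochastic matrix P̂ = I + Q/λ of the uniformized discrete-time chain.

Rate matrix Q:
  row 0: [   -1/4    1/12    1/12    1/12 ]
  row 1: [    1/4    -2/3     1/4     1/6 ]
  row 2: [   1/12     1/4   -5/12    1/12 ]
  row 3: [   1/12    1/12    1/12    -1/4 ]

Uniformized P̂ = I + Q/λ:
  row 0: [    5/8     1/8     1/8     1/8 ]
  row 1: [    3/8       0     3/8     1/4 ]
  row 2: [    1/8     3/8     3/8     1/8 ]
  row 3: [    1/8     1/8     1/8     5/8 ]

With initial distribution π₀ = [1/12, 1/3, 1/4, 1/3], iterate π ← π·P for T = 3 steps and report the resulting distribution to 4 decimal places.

t=0: π = [0.0833, 0.3333, 0.2500, 0.3333]
t=1: π = [0.2500, 0.1458, 0.2708, 0.3333]
t=2: π = [0.2865, 0.1745, 0.2292, 0.3099]
t=3: π = [0.3118, 0.1605, 0.2259, 0.3018]

π = [0.3118, 0.1605, 0.2259, 0.3018]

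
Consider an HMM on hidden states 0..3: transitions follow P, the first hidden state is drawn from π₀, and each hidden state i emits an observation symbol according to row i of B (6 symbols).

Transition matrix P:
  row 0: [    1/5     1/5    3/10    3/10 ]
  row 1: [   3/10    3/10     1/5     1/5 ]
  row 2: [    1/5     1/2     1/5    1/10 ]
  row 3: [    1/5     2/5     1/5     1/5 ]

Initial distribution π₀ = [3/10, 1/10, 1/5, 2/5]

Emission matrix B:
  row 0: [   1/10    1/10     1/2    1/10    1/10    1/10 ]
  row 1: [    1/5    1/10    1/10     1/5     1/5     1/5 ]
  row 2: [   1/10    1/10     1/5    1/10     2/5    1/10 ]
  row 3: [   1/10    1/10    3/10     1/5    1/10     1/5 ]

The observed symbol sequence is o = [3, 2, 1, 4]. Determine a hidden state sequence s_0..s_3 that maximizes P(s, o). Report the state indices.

t=0: δ = [3.000e-02, 2.000e-02, 2.000e-02, 8.000e-02]  (obs o_0=3)
t=1: δ = [8.000e-03, 3.200e-03, 3.200e-03, 4.800e-03]  ψ = [3, 3, 3, 3]  (obs o_1=2)
t=2: δ = [1.600e-04, 1.920e-04, 2.400e-04, 2.400e-04]  ψ = [0, 3, 0, 0]  (obs o_2=1)
t=3: δ = [5.760e-06, 2.400e-05, 1.920e-05, 4.800e-06]  ψ = [1, 2, 0, 0]  (obs o_3=4)
backtrack: best end state = 1; path = [3, 0, 2, 1]

path = [3, 0, 2, 1]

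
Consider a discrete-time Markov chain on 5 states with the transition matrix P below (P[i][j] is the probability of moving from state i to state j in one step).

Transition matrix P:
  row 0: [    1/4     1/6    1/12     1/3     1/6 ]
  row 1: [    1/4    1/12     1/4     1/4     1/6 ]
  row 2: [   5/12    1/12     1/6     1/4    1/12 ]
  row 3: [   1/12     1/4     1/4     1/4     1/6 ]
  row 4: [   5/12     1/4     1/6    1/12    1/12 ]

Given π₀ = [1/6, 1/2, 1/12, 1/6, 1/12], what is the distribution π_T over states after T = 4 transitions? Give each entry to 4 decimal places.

π = [0.2616, 0.1701, 0.1798, 0.2484, 0.1400]

t=0: π = [0.1667, 0.5000, 0.0833, 0.1667, 0.0833]
t=1: π = [0.2500, 0.1389, 0.2083, 0.2500, 0.1528]
t=2: π = [0.2685, 0.1713, 0.1782, 0.2454, 0.1366]
t=3: π = [0.2616, 0.1694, 0.1790, 0.2496, 0.1404]
t=4: π = [0.2616, 0.1701, 0.1798, 0.2484, 0.1400]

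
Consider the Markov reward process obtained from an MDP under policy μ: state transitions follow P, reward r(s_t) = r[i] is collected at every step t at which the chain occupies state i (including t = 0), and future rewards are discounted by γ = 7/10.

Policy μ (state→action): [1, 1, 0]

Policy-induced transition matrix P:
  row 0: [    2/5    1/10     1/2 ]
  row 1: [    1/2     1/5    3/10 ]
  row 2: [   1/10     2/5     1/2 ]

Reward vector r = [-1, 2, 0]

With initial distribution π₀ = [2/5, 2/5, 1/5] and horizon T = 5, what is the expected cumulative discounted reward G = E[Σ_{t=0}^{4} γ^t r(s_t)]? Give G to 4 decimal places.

t=0: π = [0.4000, 0.4000, 0.2000], E[r] = 0.4000, γ^t·E[r] = 0.400000, running G = 0.400000
t=1: π = [0.3800, 0.2000, 0.4200], E[r] = 0.0200, γ^t·E[r] = 0.014000, running G = 0.414000
t=2: π = [0.2940, 0.2460, 0.4600], E[r] = 0.1980, γ^t·E[r] = 0.097020, running G = 0.511020
t=3: π = [0.2866, 0.2626, 0.4508], E[r] = 0.2386, γ^t·E[r] = 0.081840, running G = 0.592860
t=4: π = [0.2910, 0.2615, 0.4475], E[r] = 0.2320, γ^t·E[r] = 0.055698, running G = 0.648558

G = 0.6486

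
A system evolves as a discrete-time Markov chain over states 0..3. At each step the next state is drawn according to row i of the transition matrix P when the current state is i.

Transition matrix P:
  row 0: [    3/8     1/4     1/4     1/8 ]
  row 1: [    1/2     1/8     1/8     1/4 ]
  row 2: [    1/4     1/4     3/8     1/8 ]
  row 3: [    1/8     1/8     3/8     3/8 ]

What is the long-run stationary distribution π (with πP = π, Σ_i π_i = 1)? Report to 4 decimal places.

Balance equations π_j = Σ_i π_i·P[i][j]:
  π_0 = 3/8·π_0 + 1/2·π_1 + 1/4·π_2 + 1/8·π_3
  π_1 = 1/4·π_0 + 1/8·π_1 + 1/4·π_2 + 1/8·π_3
  π_2 = 1/4·π_0 + 1/8·π_1 + 3/8·π_2 + 3/8·π_3
  normalize: π_0 + π_1 + π_2 + π_3 = 1
Solving the linear system gives exactly π = [11/35, 1/5, 2/7, 1/5].

π = [0.3143, 0.2000, 0.2857, 0.2000]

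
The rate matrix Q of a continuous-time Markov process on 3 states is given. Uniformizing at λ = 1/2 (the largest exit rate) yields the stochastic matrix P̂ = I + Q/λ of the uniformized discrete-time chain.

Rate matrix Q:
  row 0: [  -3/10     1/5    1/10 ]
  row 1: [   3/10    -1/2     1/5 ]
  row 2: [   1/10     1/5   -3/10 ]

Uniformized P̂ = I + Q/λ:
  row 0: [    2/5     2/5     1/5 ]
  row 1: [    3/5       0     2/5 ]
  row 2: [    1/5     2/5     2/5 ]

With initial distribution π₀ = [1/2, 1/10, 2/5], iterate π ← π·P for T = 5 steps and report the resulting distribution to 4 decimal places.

t=0: π = [0.5000, 0.1000, 0.4000]
t=1: π = [0.3400, 0.3600, 0.3000]
t=2: π = [0.4120, 0.2560, 0.3320]
t=3: π = [0.3848, 0.2976, 0.3176]
t=4: π = [0.3960, 0.2810, 0.3230]
t=5: π = [0.3916, 0.2876, 0.3208]

π = [0.3916, 0.2876, 0.3208]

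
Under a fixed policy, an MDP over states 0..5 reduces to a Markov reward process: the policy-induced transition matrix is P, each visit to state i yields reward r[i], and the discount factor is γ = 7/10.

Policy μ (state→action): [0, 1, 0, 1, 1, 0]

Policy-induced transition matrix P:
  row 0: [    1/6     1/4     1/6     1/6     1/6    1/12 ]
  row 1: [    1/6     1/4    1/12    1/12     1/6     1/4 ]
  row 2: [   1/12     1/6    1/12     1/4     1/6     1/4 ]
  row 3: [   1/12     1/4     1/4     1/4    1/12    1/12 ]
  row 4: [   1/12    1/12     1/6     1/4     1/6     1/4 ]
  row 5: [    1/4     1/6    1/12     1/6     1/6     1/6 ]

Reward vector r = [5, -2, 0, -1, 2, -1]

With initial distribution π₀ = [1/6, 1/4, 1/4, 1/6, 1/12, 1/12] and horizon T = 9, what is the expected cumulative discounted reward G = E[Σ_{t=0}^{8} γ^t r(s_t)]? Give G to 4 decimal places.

t=0: π = [0.1667, 0.2500, 0.2500, 0.1667, 0.0833, 0.0833], E[r] = 0.2500, γ^t·E[r] = 0.250000, running G = 0.250000
t=1: π = [0.1319, 0.2083, 0.1319, 0.1875, 0.1528, 0.1875], E[r] = 0.1736, γ^t·E[r] = 0.121528, running G = 0.371528
t=2: π = [0.1429, 0.1979, 0.1383, 0.1887, 0.1510, 0.1811], E[r] = 0.2512, γ^t·E[r] = 0.123067, running G = 0.494595
t=3: π = [0.1419, 0.1982, 0.1393, 0.1900, 0.1509, 0.1796], E[r] = 0.2455, γ^t·E[r] = 0.084195, running G = 0.578790
t=4: π = [0.1416, 0.1983, 0.1394, 0.1902, 0.1508, 0.1797], E[r] = 0.2433, γ^t·E[r] = 0.058427, running G = 0.637217
t=5: π = [0.1416, 0.1983, 0.1394, 0.1902, 0.1508, 0.1797], E[r] = 0.2432, γ^t·E[r] = 0.040881, running G = 0.678098
t=6: π = [0.1416, 0.1983, 0.1394, 0.1902, 0.1508, 0.1797], E[r] = 0.2432, γ^t·E[r] = 0.028618, running G = 0.706716
t=7: π = [0.1416, 0.1983, 0.1394, 0.1902, 0.1508, 0.1797], E[r] = 0.2432, γ^t·E[r] = 0.020033, running G = 0.726749
t=8: π = [0.1416, 0.1983, 0.1394, 0.1902, 0.1508, 0.1797], E[r] = 0.2432, γ^t·E[r] = 0.014023, running G = 0.740772

G = 0.7408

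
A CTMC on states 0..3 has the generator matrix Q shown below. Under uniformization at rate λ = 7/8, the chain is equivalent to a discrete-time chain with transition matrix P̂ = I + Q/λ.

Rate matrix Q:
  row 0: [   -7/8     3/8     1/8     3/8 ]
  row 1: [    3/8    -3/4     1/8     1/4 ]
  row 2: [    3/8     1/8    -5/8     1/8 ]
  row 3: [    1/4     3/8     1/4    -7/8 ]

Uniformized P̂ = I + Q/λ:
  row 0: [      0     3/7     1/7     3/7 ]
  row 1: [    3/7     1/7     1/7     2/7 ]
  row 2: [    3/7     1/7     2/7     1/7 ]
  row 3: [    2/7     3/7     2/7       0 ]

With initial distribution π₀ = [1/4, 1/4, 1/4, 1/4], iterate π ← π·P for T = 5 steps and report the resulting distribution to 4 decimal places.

t=0: π = [0.2500, 0.2500, 0.2500, 0.2500]
t=1: π = [0.2857, 0.2857, 0.2143, 0.2143]
t=2: π = [0.2755, 0.2857, 0.2041, 0.2347]
t=3: π = [0.2770, 0.2886, 0.2055, 0.2289]
t=4: π = [0.2772, 0.2874, 0.2049, 0.2305]
t=5: π = [0.2768, 0.2879, 0.2051, 0.2302]

π = [0.2768, 0.2879, 0.2051, 0.2302]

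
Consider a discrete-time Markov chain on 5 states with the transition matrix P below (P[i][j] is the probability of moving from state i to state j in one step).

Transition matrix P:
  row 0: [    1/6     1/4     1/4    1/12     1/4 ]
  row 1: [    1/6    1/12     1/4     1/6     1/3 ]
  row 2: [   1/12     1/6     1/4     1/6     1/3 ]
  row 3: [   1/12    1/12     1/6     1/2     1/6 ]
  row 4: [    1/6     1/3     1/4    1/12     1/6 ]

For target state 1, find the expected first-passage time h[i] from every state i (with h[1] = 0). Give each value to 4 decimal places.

First-step conditioning: h[1] = 0; for i ≠ 1, h[i] = 1 + Σ_k P[i][k]·h[k].
  h[0] = 1 + 1/6·h[0] + 1/4·h[2] + 1/12·h[3] + 1/4·h[4]
  h[2] = 1 + 1/12·h[0] + 1/4·h[2] + 1/6·h[3] + 1/3·h[4]
  h[3] = 1 + 1/12·h[0] + 1/6·h[2] + 1/2·h[3] + 1/6·h[4]
  h[4] = 1 + 1/6·h[0] + 1/4·h[2] + 1/12·h[3] + 1/6·h[4]
Solving the 4×4 linear system over states ≠ 1 gives exactly h = [68/15, 0, 4864/975, 436/75, 272/65] (h[1] = 0 is the target).

h = [4.5333, 0.0000, 4.9887, 5.8133, 4.1846]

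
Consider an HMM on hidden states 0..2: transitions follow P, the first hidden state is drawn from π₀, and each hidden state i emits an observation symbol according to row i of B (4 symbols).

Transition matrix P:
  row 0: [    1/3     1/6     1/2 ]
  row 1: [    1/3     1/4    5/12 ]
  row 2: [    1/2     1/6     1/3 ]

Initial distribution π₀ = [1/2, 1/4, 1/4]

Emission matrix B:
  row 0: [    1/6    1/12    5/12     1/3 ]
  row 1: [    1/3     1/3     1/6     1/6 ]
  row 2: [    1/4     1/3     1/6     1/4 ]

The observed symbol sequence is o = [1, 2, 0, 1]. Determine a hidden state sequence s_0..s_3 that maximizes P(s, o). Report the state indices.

path = [2, 0, 2, 2]

t=0: δ = [4.167e-02, 8.333e-02, 8.333e-02]  (obs o_0=1)
t=1: δ = [1.736e-02, 3.472e-03, 5.787e-03]  ψ = [2, 1, 1]  (obs o_1=2)
t=2: δ = [9.645e-04, 9.645e-04, 2.170e-03]  ψ = [0, 0, 0]  (obs o_2=0)
t=3: δ = [9.042e-05, 1.206e-04, 2.411e-04]  ψ = [2, 2, 2]  (obs o_3=1)
backtrack: best end state = 2; path = [2, 0, 2, 2]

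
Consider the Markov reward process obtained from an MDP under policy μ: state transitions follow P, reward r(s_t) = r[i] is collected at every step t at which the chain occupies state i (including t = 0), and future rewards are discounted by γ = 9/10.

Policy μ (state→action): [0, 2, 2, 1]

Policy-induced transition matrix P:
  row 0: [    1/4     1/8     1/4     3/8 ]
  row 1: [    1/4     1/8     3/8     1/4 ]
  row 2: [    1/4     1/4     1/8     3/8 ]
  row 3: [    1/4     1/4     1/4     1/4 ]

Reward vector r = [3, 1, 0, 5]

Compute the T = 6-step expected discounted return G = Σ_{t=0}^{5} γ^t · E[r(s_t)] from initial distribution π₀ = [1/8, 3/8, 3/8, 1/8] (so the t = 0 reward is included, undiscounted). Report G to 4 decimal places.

t=0: π = [0.1250, 0.3750, 0.3750, 0.1250], E[r] = 1.3750, γ^t·E[r] = 1.375000, running G = 1.375000
t=1: π = [0.2500, 0.1875, 0.2500, 0.3125], E[r] = 2.5000, γ^t·E[r] = 2.250000, running G = 3.625000
t=2: π = [0.2500, 0.1953, 0.2422, 0.3125], E[r] = 2.5078, γ^t·E[r] = 2.031328, running G = 5.656328
t=3: π = [0.2500, 0.1943, 0.2441, 0.3115], E[r] = 2.5020, γ^t·E[r] = 1.823924, running G = 7.480252
t=4: π = [0.2500, 0.1945, 0.2438, 0.3118], E[r] = 2.5033, γ^t·E[r] = 1.642412, running G = 9.122664
t=5: π = [0.2500, 0.1944, 0.2438, 0.3117], E[r] = 2.5031, γ^t·E[r] = 1.478027, running G = 10.600691

G = 10.6007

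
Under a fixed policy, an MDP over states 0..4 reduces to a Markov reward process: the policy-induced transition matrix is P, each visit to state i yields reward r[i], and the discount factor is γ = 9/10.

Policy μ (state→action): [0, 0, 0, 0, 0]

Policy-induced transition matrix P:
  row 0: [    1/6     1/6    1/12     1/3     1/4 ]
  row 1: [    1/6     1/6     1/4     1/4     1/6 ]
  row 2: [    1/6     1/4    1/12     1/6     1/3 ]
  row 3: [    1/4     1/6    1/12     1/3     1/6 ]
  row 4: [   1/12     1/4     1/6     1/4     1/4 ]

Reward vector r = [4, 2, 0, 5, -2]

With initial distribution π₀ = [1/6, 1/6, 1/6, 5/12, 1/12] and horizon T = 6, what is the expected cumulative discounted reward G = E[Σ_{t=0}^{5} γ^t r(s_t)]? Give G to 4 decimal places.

t=0: π = [0.1667, 0.1667, 0.1667, 0.4167, 0.0833], E[r] = 2.9167, γ^t·E[r] = 2.916667, running G = 2.916667
t=1: π = [0.1944, 0.1875, 0.1181, 0.2847, 0.2153], E[r] = 2.1458, γ^t·E[r] = 1.931250, running G = 4.847917
t=2: π = [0.1725, 0.1944, 0.1325, 0.2801, 0.2205], E[r] = 2.0382, γ^t·E[r] = 1.650938, running G = 6.498854
t=3: π = [0.1716, 0.1961, 0.1341, 0.2767, 0.2215], E[r] = 2.0190, γ^t·E[r] = 1.471887, running G = 7.970741
t=4: π = [0.1713, 0.1963, 0.1345, 0.2762, 0.2218], E[r] = 2.0150, γ^t·E[r] = 1.322048, running G = 9.292789
t=5: π = [0.1712, 0.1964, 0.1345, 0.2761, 0.2218], E[r] = 2.0143, γ^t·E[r] = 1.189395, running G = 10.482184

G = 10.4822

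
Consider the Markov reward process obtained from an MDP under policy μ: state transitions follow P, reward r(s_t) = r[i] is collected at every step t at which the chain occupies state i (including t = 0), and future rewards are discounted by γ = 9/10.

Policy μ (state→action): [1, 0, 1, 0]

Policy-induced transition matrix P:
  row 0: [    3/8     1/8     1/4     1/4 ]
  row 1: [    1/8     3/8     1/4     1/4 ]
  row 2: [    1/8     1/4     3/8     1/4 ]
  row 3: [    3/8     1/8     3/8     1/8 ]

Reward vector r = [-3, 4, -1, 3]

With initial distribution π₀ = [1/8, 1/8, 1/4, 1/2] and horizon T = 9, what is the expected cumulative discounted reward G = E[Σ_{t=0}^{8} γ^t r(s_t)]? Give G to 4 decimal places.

G = 3.6054

t=0: π = [0.1250, 0.1250, 0.2500, 0.5000], E[r] = 1.3750, γ^t·E[r] = 1.375000, running G = 1.375000
t=1: π = [0.2813, 0.1875, 0.3438, 0.1875], E[r] = 0.1250, γ^t·E[r] = 0.112500, running G = 1.487500
t=2: π = [0.2422, 0.2148, 0.3164, 0.2266], E[r] = 0.4961, γ^t·E[r] = 0.401836, running G = 1.889336
t=3: π = [0.2422, 0.2183, 0.3179, 0.2217], E[r] = 0.4937, γ^t·E[r] = 0.359873, running G = 2.249208
t=4: π = [0.2410, 0.2193, 0.3174, 0.2223], E[r] = 0.5037, γ^t·E[r] = 0.330493, running G = 2.579701
t=5: π = [0.2408, 0.2195, 0.3175, 0.2222], E[r] = 0.5048, γ^t·E[r] = 0.298052, running G = 2.877753
t=6: π = [0.2408, 0.2196, 0.3175, 0.2222], E[r] = 0.5052, γ^t·E[r] = 0.268472, running G = 3.146225
t=7: π = [0.2407, 0.2196, 0.3175, 0.2222], E[r] = 0.5053, γ^t·E[r] = 0.241664, running G = 3.387889
t=8: π = [0.2407, 0.2196, 0.3175, 0.2222], E[r] = 0.5053, γ^t·E[r] = 0.217508, running G = 3.605397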